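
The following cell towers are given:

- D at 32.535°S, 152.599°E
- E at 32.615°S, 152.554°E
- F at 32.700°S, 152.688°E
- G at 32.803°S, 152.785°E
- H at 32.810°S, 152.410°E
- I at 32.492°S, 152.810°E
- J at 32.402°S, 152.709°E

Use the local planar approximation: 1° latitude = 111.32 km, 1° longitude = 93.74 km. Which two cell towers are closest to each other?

D and E

Pairwise distances:
D–E: √((-0.080·111.32)² + (-0.045·93.74)²) = √(79.30971 + 17.79405) = 9.854 km
I–J: √((0.090·111.32)² + (-0.101·93.74)²) = √(100.37635 + 89.63810) = 13.785 km
F–G: √((-0.103·111.32)² + (0.097·93.74)²) = √(131.46824 + 82.67865) = 14.634 km
E–F: √((-0.085·111.32)² + (0.134·93.74)²) = √(89.53323 + 157.78274) = 15.726 km
D–J: √((0.133·111.32)² + (0.110·93.74)²) = √(219.20461 + 106.32497) = 18.042 km
D–F: √((-0.165·111.32)² + (0.089·93.74)²) = √(337.37608 + 69.60331) = 20.174 km
D–I: √((0.043·111.32)² + (0.211·93.74)²) = √(22.91307 + 391.21438) = 20.350 km
E–H: √((-0.195·111.32)² + (-0.144·93.74)²) = √(471.21121 + 182.21112) = 25.562 km
F–I: √((0.208·111.32)² + (0.122·93.74)²) = √(536.13365 + 130.78850) = 25.825 km
E–I: √((0.123·111.32)² + (0.256·93.74)²) = √(187.48072 + 575.87713) = 27.629 km
E–J: √((0.213·111.32)² + (0.155·93.74)²) = √(562.21911 + 211.11218) = 27.809 km
F–H: √((-0.110·111.32)² + (-0.278·93.74)²) = √(149.94492 + 679.10901) = 28.793 km
E–G: √((-0.188·111.32)² + (0.231·93.74)²) = √(437.98788 + 468.89312) = 30.114 km
F–J: √((0.298·111.32)² + (0.021·93.74)²) = √(1100.47181 + 3.87515) = 33.232 km
D–G: √((-0.268·111.32)² + (0.186·93.74)²) = √(890.05324 + 304.00154) = 34.555 km
G–I: √((0.311·111.32)² + (0.025·93.74)²) = √(1198.58041 + 5.49199) = 34.700 km
G–H: √((-0.007·111.32)² + (-0.375·93.74)²) = √(0.60721 + 1235.69826) = 35.161 km
D–H: √((-0.275·111.32)² + (-0.189·93.74)²) = √(937.15577 + 313.88713) = 35.370 km
G–J: √((0.401·111.32)² + (-0.076·93.74)²) = √(1992.66889 + 50.75480) = 45.204 km
H–I: √((0.318·111.32)² + (0.400·93.74)²) = √(1253.14301 + 1405.95002) = 51.566 km
H–J: √((0.408·111.32)² + (0.299·93.74)²) = √(2062.84559 + 785.58336) = 53.371 km
Closest pair: D–E at 9.854 km.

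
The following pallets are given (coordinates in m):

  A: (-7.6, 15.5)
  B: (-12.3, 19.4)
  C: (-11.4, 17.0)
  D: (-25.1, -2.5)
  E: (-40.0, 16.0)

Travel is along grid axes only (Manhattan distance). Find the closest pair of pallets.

Pairwise distances:
A–B: 8.6 m
A–C: 5.3 m
A–D: 35.5 m
A–E: 32.9 m
B–C: 3.3 m
B–D: 34.7 m
B–E: 31.1 m
C–D: 33.2 m
C–E: 29.6 m
D–E: 33.4 m
Closest pair: B–C at 3.3 m.

B and C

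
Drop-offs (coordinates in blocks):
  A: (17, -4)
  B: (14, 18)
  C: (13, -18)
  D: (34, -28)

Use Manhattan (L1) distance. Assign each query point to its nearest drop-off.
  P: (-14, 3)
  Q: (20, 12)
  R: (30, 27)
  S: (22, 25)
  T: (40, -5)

P→A; Q→B; R→B; S→B; T→A

P at (-14, 3):
  A: 38 blocks
  B: 43 blocks
  C: 48 blocks
  D: 79 blocks
  → nearest: A (38 blocks)
Q at (20, 12):
  A: 19 blocks
  B: 12 blocks
  C: 37 blocks
  D: 54 blocks
  → nearest: B (12 blocks)
R at (30, 27):
  A: 44 blocks
  B: 25 blocks
  C: 62 blocks
  D: 59 blocks
  → nearest: B (25 blocks)
S at (22, 25):
  A: 34 blocks
  B: 15 blocks
  C: 52 blocks
  D: 65 blocks
  → nearest: B (15 blocks)
T at (40, -5):
  A: 24 blocks
  B: 49 blocks
  C: 40 blocks
  D: 29 blocks
  → nearest: A (24 blocks)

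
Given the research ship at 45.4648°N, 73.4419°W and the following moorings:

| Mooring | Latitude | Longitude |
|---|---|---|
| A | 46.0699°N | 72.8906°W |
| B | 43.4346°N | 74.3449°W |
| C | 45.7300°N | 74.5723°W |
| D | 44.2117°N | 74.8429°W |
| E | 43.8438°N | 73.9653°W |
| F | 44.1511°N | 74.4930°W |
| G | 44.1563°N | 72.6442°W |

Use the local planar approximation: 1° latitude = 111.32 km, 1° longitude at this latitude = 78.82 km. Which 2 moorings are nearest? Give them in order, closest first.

Distances from 45.4648°N, 73.4419°W:
A: 80.1594 km
B: 236.9444 km
C: 93.8618 km
D: 177.9128 km
E: 185.1054 km
F: 168.0779 km
G: 158.6528 km
Sorted: A (80.1594 km) < C (93.8618 km) < G (158.6528 km) < F (168.0779 km) < …

A, C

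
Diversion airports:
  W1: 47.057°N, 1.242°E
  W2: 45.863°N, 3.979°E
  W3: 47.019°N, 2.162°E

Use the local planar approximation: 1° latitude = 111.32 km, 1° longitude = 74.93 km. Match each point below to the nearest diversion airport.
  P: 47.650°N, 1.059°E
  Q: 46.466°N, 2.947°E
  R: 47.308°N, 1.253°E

P at 47.650°N, 1.059°E:
  W1: 67.422 km
  W2: 295.710 km
  W3: 108.465 km
  → nearest: W1 (67.422 km)
Q at 46.466°N, 2.947°E:
  W1: 143.701 km
  W2: 102.399 km
  W3: 85.144 km
  → nearest: W3 (85.144 km)
R at 47.308°N, 1.253°E:
  W1: 27.953 km
  W2: 259.994 km
  W3: 75.327 km
  → nearest: W1 (27.953 km)

P→W1; Q→W3; R→W1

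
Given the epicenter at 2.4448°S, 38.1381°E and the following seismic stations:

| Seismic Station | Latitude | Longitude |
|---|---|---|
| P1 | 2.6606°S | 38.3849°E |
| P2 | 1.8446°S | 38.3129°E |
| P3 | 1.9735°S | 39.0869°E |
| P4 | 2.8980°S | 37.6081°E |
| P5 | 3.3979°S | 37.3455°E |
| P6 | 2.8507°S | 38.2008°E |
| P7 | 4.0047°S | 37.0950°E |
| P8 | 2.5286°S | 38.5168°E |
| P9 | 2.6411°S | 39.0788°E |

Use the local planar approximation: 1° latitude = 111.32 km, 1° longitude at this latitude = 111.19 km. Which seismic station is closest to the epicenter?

Distances from 2.4448°S, 38.1381°E:
P1: √((-0.2158·111.32)² + (0.2468·111.19)²) = √(577.097610 + 753.046460) = 36.4711 km
P2: √((0.6002·111.32)² + (0.1748·111.19)²) = √(4464.145874 + 377.758562) = 69.5838 km
P3: √((0.4713·111.32)² + (0.9488·111.19)²) = √(2752.588397 + 11129.632201) = 117.8228 km
P4: √((-0.4532·111.32)² + (-0.5300·111.19)²) = √(2545.225102 + 3472.827402) = 77.5761 km
P5: √((-0.9531·111.32)² + (-0.7926·111.19)²) = √(11257.017323 + 7766.754835) = 137.9267 km
P6: √((-0.4059·111.32)² + (0.0627·111.19)²) = √(2041.665067 + 48.603388) = 45.7195 km
P7: √((-1.5599·111.32)² + (-1.0431·111.19)²) = √(30153.651520 + 13451.891362) = 208.8194 km
P8: √((-0.0838·111.32)² + (0.3787·111.19)²) = √(87.023076 + 1773.054441) = 43.1286 km
P9: √((-0.1963·111.32)² + (0.9407·111.19)²) = √(477.514974 + 10940.413796) = 106.8547 km
Minimum: P1 at 36.4711 km.

P1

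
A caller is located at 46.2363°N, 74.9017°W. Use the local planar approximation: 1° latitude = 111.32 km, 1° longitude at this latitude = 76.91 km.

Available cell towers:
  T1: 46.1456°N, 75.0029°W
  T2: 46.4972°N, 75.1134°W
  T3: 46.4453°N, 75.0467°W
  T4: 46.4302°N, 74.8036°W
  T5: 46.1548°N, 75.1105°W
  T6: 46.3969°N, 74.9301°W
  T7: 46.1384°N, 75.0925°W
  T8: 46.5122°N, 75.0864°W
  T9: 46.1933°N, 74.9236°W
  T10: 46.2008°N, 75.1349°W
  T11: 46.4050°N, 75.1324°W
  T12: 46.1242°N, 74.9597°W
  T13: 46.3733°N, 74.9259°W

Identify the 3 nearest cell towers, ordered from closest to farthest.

Distances from 46.2363°N, 74.9017°W:
T1: √((-0.0907·111.32)² + (-0.1012·76.91)²) = √(101.943836 + 60.579634) = 12.7485 km
T2: √((0.2609·111.32)² + (-0.2117·76.91)²) = √(843.518387 + 265.098542) = 33.2959 km
T3: √((0.2090·111.32)² + (-0.1450·76.91)²) = √(541.301172 + 124.365989) = 25.8005 km
T4: √((0.1939·111.32)² + (0.0981·76.91)²) = √(465.909980 + 56.925078) = 22.8656 km
T5: √((-0.0815·111.32)² + (-0.2088·76.91)²) = √(82.311708 + 257.885314) = 18.4444 km
T6: √((0.1606·111.32)² + (-0.0284·76.91)²) = √(319.622598 + 4.770922) = 18.0109 km
T7: √((-0.0979·111.32)² + (-0.1908·76.91)²) = √(118.771374 + 215.338837) = 18.2787 km
T8: √((0.2759·111.32)² + (-0.1847·76.91)²) = √(943.299917 + 201.789895) = 33.8392 km
T9: √((-0.0430·111.32)² + (-0.0219·76.91)²) = √(22.913071 + 2.836964) = 5.0744 km
T10: √((-0.0355·111.32)² + (-0.2332·76.91)²) = √(15.617197 + 321.679004) = 18.3656 km
T11: √((0.1687·111.32)² + (-0.2307·76.91)²) = √(352.676531 + 314.818911) = 25.8359 km
T12: √((-0.1121·111.32)² + (-0.0580·76.91)²) = √(155.724742 + 19.898558) = 13.2523 km
T13: √((0.1370·111.32)² + (-0.0242·76.91)²) = √(232.588121 + 3.464147) = 15.3640 km
Sorted: T9 (5.0744 km) < T1 (12.7485 km) < T12 (13.2523 km) < T13 (15.3640 km) < T6 (18.0109 km) < …

T9, T1, T12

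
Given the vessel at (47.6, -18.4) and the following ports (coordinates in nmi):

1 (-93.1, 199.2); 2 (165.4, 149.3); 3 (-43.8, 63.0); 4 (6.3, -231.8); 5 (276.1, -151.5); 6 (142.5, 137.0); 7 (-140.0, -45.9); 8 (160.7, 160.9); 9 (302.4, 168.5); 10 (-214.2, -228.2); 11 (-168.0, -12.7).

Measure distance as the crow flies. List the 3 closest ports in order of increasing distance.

Distances from (47.6, -18.4):
1: 259.1 nmi
2: 204.9 nmi
3: 122.4 nmi
4: 217.4 nmi
5: 264.4 nmi
6: 182.1 nmi
7: 189.6 nmi
8: 212.0 nmi
9: 316.0 nmi
10: 335.5 nmi
11: 215.7 nmi
Sorted: 3 (122.4 nmi) < 6 (182.1 nmi) < 7 (189.6 nmi) < 2 (204.9 nmi) < 8 (212.0 nmi) < …

3, 6, 7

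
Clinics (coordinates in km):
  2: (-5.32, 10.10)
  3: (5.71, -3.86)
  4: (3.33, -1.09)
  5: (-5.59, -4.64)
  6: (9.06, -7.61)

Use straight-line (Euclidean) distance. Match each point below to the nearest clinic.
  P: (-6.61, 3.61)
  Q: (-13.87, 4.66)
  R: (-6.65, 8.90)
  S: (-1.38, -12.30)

P at (-6.61, 3.61):
  2: 6.62 km
  3: 14.41 km
  4: 11.00 km
  5: 8.31 km
  6: 19.27 km
  → nearest: 2 (6.62 km)
Q at (-13.87, 4.66):
  2: 10.13 km
  3: 21.35 km
  4: 18.14 km
  5: 12.45 km
  6: 26.01 km
  → nearest: 2 (10.13 km)
R at (-6.65, 8.90):
  2: 1.79 km
  3: 17.76 km
  4: 14.12 km
  5: 13.58 km
  6: 22.79 km
  → nearest: 2 (1.79 km)
S at (-1.38, -12.30):
  2: 22.74 km
  3: 11.02 km
  4: 12.16 km
  5: 8.74 km
  6: 11.45 km
  → nearest: 5 (8.74 km)

P→2; Q→2; R→2; S→5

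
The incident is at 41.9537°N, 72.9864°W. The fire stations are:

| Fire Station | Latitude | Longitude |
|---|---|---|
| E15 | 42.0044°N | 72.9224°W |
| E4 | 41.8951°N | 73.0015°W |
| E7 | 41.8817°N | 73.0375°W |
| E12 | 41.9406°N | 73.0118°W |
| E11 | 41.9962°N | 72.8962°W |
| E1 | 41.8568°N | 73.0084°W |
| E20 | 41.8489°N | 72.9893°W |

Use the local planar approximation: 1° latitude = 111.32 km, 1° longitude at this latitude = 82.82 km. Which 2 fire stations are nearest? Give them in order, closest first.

E12, E4

Distances from 41.9537°N, 72.9864°W:
E15: 7.7427 km
E4: 6.6421 km
E7: 9.0637 km
E12: 2.5597 km
E11: 8.8425 km
E1: 10.9397 km
E20: 11.6688 km
Sorted: E12 (2.5597 km) < E4 (6.6421 km) < E15 (7.7427 km) < E11 (8.8425 km) < …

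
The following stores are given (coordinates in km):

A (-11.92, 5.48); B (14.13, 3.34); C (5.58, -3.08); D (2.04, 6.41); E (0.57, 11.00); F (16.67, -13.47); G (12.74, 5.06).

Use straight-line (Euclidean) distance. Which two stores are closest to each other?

B and G

Pairwise distances:
A–B: 26.14 km
A–C: 19.48 km
A–D: 13.99 km
A–E: 13.66 km
A–F: 34.30 km
A–G: 24.66 km
B–C: 10.69 km
B–D: 12.47 km
B–E: 15.57 km
B–F: 17.00 km
B–G: 2.21 km
C–D: 10.13 km
C–E: 14.94 km
C–F: 15.20 km
C–G: 10.84 km
D–E: 4.82 km
D–F: 24.68 km
D–G: 10.78 km
E–F: 29.29 km
E–G: 13.54 km
F–G: 18.94 km
Closest pair: B–G at 2.21 km.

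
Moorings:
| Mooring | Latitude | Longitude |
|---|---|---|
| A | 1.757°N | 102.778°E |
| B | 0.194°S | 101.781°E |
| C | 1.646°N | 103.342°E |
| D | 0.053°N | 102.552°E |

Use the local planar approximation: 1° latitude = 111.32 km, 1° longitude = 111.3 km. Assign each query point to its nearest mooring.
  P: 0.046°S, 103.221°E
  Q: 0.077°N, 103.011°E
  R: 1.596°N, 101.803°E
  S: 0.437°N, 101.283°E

P→D; Q→D; R→A; S→B

P at 0.046°S, 103.221°E:
  A: 206.677 km
  B: 161.117 km
  C: 188.834 km
  D: 75.271 km
  → nearest: D (75.271 km)
Q at 0.077°N, 103.011°E:
  A: 188.807 km
  B: 140.184 km
  C: 178.504 km
  D: 51.157 km
  → nearest: D (51.157 km)
R at 1.596°N, 101.803°E:
  A: 109.988 km
  B: 199.278 km
  C: 171.381 km
  D: 190.928 km
  → nearest: A (109.988 km)
S at 0.437°N, 101.283°E:
  A: 221.988 km
  B: 89.478 km
  C: 265.764 km
  D: 147.567 km
  → nearest: B (89.478 km)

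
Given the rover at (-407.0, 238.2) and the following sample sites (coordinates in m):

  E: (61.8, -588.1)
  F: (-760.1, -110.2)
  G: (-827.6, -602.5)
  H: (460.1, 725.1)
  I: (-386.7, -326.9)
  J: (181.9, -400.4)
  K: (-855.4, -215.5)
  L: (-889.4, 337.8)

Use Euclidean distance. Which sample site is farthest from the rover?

Distances from (-407.0, 238.2):
E: 950.0 m
F: 496.0 m
G: 940.0 m
H: 994.5 m
I: 565.5 m
J: 868.7 m
K: 637.9 m
L: 492.6 m
Maximum: H at 994.5 m.

H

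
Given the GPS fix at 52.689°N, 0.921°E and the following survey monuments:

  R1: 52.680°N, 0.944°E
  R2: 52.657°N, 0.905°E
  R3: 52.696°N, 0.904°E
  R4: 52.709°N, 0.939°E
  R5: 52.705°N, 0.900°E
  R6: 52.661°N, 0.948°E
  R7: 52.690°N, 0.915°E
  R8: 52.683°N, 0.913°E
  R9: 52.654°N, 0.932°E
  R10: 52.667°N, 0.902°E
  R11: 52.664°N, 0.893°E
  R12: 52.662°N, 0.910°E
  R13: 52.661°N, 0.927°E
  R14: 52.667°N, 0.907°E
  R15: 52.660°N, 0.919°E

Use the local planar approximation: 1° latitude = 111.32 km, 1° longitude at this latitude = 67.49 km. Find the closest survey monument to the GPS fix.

Distances from 52.689°N, 0.921°E:
R1: √((-0.009·111.32)² + (0.023·67.49)²) = √(1.00376 + 2.40954) = 1.848 km
R2: √((-0.032·111.32)² + (-0.016·67.49)²) = √(12.68955 + 1.16605) = 3.722 km
R3: √((0.007·111.32)² + (-0.017·67.49)²) = √(0.60721 + 1.31637) = 1.387 km
R4: √((0.020·111.32)² + (0.018·67.49)²) = √(4.95686 + 1.47579) = 2.536 km
R5: √((0.016·111.32)² + (-0.021·67.49)²) = √(3.17239 + 2.00871) = 2.276 km
R6: √((-0.028·111.32)² + (0.027·67.49)²) = √(9.71544 + 3.32052) = 3.611 km
R7: √((0.001·111.32)² + (-0.006·67.49)²) = √(0.01239 + 0.16398) = 0.420 km
R8: √((-0.006·111.32)² + (-0.008·67.49)²) = √(0.44612 + 0.29151) = 0.859 km
R9: √((-0.035·111.32)² + (0.011·67.49)²) = √(15.18037 + 0.55114) = 3.966 km
R10: √((-0.022·111.32)² + (-0.019·67.49)²) = √(5.99780 + 1.64432) = 2.764 km
R11: √((-0.025·111.32)² + (-0.028·67.49)²) = √(7.74509 + 3.57104) = 3.364 km
R12: √((-0.027·111.32)² + (-0.011·67.49)²) = √(9.03387 + 0.55114) = 3.096 km
R13: √((-0.028·111.32)² + (0.006·67.49)²) = √(9.71544 + 0.16398) = 3.143 km
R14: √((-0.022·111.32)² + (-0.014·67.49)²) = √(5.99780 + 0.89276) = 2.625 km
R15: √((-0.029·111.32)² + (-0.002·67.49)²) = √(10.42179 + 0.01822) = 3.231 km
Minimum: R7 at 0.420 km.

R7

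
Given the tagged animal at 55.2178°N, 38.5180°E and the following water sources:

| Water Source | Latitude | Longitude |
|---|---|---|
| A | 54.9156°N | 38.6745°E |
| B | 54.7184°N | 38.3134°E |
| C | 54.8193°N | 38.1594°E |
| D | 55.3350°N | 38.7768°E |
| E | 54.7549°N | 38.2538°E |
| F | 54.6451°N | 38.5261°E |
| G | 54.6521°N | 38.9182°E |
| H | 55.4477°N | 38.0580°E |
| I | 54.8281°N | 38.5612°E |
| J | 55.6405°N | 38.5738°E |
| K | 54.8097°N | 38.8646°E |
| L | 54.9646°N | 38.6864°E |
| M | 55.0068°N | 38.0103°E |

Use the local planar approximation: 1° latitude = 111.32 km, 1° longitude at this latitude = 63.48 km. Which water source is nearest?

D

Distances from 55.2178°N, 38.5180°E:
A: 35.0772 km
B: 57.0902 km
C: 49.8608 km
D: 20.9789 km
E: 54.1906 km
F: 63.7550 km
G: 67.9050 km
H: 38.8286 km
I: 43.4680 km
J: 47.1881 km
K: 50.4772 km
L: 30.1453 km
M: 39.8799 km
Minimum: D at 20.9789 km.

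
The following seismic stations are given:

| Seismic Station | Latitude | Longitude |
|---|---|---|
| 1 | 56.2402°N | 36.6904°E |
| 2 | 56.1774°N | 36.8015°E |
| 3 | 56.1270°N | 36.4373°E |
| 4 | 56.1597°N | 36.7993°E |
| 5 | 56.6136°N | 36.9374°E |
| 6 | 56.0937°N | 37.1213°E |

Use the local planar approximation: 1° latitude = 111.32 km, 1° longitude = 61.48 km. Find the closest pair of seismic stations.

2 and 4

Pairwise distances:
1–2: 9.7738 km
1–3: 20.0232 km
1–4: 11.1861 km
1–5: 44.2539 km
1–6: 31.1091 km
2–3: 23.0832 km
2–4: 1.9750 km
2–5: 49.2714 km
2–6: 21.7574 km
3–4: 22.5515 km
3–5: 62.2859 km
3–6: 42.2154 km
4–5: 51.2365 km
4–6: 21.1160 km
5–6: 58.9693 km
Closest pair: 2–4 at 1.9750 km.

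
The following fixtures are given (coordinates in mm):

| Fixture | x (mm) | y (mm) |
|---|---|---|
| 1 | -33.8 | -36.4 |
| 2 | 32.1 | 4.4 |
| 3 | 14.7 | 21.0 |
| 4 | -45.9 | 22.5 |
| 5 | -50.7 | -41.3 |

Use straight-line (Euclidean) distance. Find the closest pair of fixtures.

1 and 5

Pairwise distances:
1–2: 77.5 mm
1–3: 75.1 mm
1–4: 60.1 mm
1–5: 17.6 mm
2–3: 24.0 mm
2–4: 80.1 mm
2–5: 94.6 mm
3–4: 60.6 mm
3–5: 90.3 mm
4–5: 64.0 mm
Closest pair: 1–5 at 17.6 mm.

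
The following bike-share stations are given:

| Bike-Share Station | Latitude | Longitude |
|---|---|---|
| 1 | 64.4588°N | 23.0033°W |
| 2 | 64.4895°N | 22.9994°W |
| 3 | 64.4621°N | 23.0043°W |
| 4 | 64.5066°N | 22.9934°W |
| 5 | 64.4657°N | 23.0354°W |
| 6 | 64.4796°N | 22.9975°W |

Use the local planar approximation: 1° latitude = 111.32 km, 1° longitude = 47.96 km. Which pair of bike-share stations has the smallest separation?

1 and 3

Pairwise distances:
1–2: √((0.0307·111.32)² + (0.0039·47.96)²) = √(11.679470 + 0.034985) = 3.4226 km
1–3: √((0.0033·111.32)² + (-0.0010·47.96)²) = √(0.134950 + 0.002300) = 0.3705 km
1–4: √((0.0478·111.32)² + (0.0099·47.96)²) = √(28.314063 + 0.225439) = 5.3422 km
1–5: √((0.0069·111.32)² + (-0.0321·47.96)²) = √(0.589990 + 2.370110) = 1.7205 km
1–6: √((0.0208·111.32)² + (0.0058·47.96)²) = √(5.361336 + 0.077377) = 2.3321 km
2–3: √((-0.0274·111.32)² + (-0.0049·47.96)²) = √(9.303525 + 0.055227) = 3.0592 km
2–4: √((0.0171·111.32)² + (0.0060·47.96)²) = √(3.623586 + 0.082806) = 1.9252 km
2–5: √((-0.0238·111.32)² + (-0.0360·47.96)²) = √(7.019405 + 2.981009) = 3.1623 km
2–6: √((-0.0099·111.32)² + (0.0019·47.96)²) = √(1.214554 + 0.008304) = 1.1058 km
3–4: √((0.0445·111.32)² + (0.0109·47.96)²) = √(24.539540 + 0.273282) = 4.9812 km
3–5: √((0.0036·111.32)² + (-0.0311·47.96)²) = √(0.160602 + 2.224739) = 1.5445 km
3–6: √((0.0175·111.32)² + (0.0068·47.96)²) = √(3.795094 + 0.106359) = 1.9752 km
4–5: √((-0.0409·111.32)² + (-0.0420·47.96)²) = √(20.729700 + 4.057485) = 4.9787 km
4–6: √((-0.0270·111.32)² + (-0.0041·47.96)²) = √(9.033872 + 0.038666) = 3.0121 km
5–6: √((0.0139·111.32)² + (0.0379·47.96)²) = √(2.394286 + 3.303975) = 2.3871 km
Closest pair: 1–3 at 0.3705 km.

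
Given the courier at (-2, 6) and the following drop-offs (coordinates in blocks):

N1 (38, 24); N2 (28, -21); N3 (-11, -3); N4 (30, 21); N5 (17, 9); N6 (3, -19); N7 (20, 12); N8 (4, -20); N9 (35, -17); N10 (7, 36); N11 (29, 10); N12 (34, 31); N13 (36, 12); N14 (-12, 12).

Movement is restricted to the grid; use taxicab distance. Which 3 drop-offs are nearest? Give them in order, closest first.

Distances from (-2, 6):
N1: 58 blocks
N2: 57 blocks
N3: 18 blocks
N4: 47 blocks
N5: 22 blocks
N6: 30 blocks
N7: 28 blocks
N8: 32 blocks
N9: 60 blocks
N10: 39 blocks
N11: 35 blocks
N12: 61 blocks
N13: 44 blocks
N14: 16 blocks
Sorted: N14 (16 blocks) < N3 (18 blocks) < N5 (22 blocks) < N7 (28 blocks) < N6 (30 blocks) < …

N14, N3, N5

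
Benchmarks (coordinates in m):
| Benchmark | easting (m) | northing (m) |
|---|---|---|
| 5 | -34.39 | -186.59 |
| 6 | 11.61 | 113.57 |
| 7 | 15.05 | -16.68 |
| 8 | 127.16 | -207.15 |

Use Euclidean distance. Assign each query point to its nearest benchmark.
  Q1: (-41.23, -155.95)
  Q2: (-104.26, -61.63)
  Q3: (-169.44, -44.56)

Q1 at (-41.23, -155.95):
  5: √((6.84)² + (-30.64)²) = √(46.7856 + 938.8096) = 31.39 m
  6: √((52.84)² + (269.52)²) = √(2792.0656 + 72641.0304) = 274.65 m
  7: √((56.28)² + (139.27)²) = √(3167.4384 + 19396.1329) = 150.21 m
  8: √((168.39)² + (-51.20)²) = √(28355.1921 + 2621.4400) = 176.00 m
  → nearest: 5 (31.39 m)
Q2 at (-104.26, -61.63):
  5: √((69.87)² + (-124.96)²) = √(4881.8169 + 15615.0016) = 143.17 m
  6: √((115.87)² + (175.20)²) = √(13425.8569 + 30695.0400) = 210.05 m
  7: √((119.31)² + (44.95)²) = √(14234.8761 + 2020.5025) = 127.50 m
  8: √((231.42)² + (-145.52)²) = √(53555.2164 + 21176.0704) = 273.37 m
  → nearest: 7 (127.50 m)
Q3 at (-169.44, -44.56):
  5: √((135.05)² + (-142.03)²) = √(18238.5025 + 20172.5209) = 195.99 m
  6: √((181.05)² + (158.13)²) = √(32779.1025 + 25005.0969) = 240.38 m
  7: √((184.49)² + (27.88)²) = √(34036.5601 + 777.2944) = 186.58 m
  8: √((296.60)² + (-162.59)²) = √(87971.5600 + 26435.5081) = 338.24 m
  → nearest: 7 (186.58 m)

Q1→5; Q2→7; Q3→7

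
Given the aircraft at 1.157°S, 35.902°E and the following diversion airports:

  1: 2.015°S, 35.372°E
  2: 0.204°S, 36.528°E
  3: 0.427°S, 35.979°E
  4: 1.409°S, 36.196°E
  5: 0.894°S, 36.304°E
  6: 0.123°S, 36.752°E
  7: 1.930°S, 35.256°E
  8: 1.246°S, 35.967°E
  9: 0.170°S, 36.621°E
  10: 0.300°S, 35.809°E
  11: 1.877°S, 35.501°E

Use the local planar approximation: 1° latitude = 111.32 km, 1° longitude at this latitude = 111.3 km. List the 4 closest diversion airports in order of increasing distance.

8, 4, 5, 3

Distances from 1.157°S, 35.902°E:
1: √((-0.858·111.32)² + (-0.530·111.3)²) = √(9122.64912 + 3479.70212) = 112.260 km
2: √((0.953·111.32)² + (0.626·111.3)²) = √(11254.65526 + 4854.43841) = 126.922 km
3: √((0.730·111.32)² + (0.077·111.3)²) = √(6603.77268 + 73.44661) = 81.714 km
4: √((-0.252·111.32)² + (0.294·111.3)²) = √(786.95061 + 1070.74237) = 43.101 km
5: √((0.263·111.32)² + (0.402·111.3)²) = √(857.15210 + 2001.90025) = 53.470 km
6: √((1.034·111.32)² + (0.850·111.3)²) = √(13249.13340 + 8950.10603) = 148.994 km
7: √((-0.773·111.32)² + (-0.646·111.3)²) = √(7404.66446 + 5169.58124) = 112.135 km
8: √((-0.089·111.32)² + (0.065·111.3)²) = √(98.15816 + 52.33799) = 12.268 km
9: √((0.987·111.32)² + (0.719·111.3)²) = √(12072.04097 + 6403.95261) = 135.926 km
10: √((0.857·111.32)² + (-0.093·111.3)²) = √(9101.39659 + 107.14113) = 95.961 km
11: √((-0.720·111.32)² + (-0.401·111.3)²) = √(6424.08662 + 1991.95294) = 91.739 km
Sorted: 8 (12.268 km) < 4 (43.101 km) < 5 (53.470 km) < 3 (81.714 km) < 11 (91.739 km) < 10 (95.961 km) < …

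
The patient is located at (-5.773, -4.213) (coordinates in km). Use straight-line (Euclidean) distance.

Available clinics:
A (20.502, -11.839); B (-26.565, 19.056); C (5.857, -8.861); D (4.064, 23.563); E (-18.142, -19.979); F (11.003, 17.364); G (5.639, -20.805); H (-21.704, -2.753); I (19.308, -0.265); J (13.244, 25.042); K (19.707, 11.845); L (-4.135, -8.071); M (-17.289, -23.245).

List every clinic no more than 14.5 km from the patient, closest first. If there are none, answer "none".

L, C

Distances from (-5.773, -4.213):
A: √((26.275)² + (-7.626)²) = √(690.37562 + 58.15588) = 27.359 km
B: √((-20.792)² + (23.269)²) = √(432.30726 + 541.44636) = 31.205 km
C: √((11.630)² + (-4.648)²) = √(135.25690 + 21.60390) = 12.524 km
D: √((9.837)² + (27.776)²) = √(96.76657 + 771.50618) = 29.466 km
E: √((-12.369)² + (-15.766)²) = √(152.99216 + 248.56676) = 20.039 km
F: √((16.776)² + (21.577)²) = √(281.43418 + 465.56693) = 27.331 km
G: √((11.412)² + (-16.592)²) = √(130.23374 + 275.29446) = 20.138 km
H: √((-15.931)² + (1.460)²) = √(253.79676 + 2.13160) = 15.998 km
I: √((25.081)² + (3.948)²) = √(629.05656 + 15.58670) = 25.390 km
J: √((19.017)² + (29.255)²) = √(361.64629 + 855.85503) = 34.893 km
K: √((25.480)² + (16.058)²) = √(649.23040 + 257.85936) = 30.118 km
L: √((1.638)² + (-3.858)²) = √(2.68304 + 14.88416) = 4.191 km
M: √((-11.516)² + (-19.032)²) = √(132.61826 + 362.21702) = 22.245 km
Threshold 14.5 km: L (4.191 km), C (12.524 km) are within range.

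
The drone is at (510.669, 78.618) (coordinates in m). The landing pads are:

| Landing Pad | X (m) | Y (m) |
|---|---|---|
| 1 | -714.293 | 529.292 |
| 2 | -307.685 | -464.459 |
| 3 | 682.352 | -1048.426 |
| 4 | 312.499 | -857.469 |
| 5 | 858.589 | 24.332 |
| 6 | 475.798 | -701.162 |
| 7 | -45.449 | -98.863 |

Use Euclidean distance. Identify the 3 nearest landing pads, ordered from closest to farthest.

Distances from (510.669, 78.618):
1: 1305.235 m
2: 982.159 m
3: 1140.045 m
4: 956.833 m
5: 352.130 m
6: 780.559 m
7: 583.752 m
Sorted: 5 (352.130 m) < 7 (583.752 m) < 6 (780.559 m) < 4 (956.833 m) < 2 (982.159 m) < …

5, 7, 6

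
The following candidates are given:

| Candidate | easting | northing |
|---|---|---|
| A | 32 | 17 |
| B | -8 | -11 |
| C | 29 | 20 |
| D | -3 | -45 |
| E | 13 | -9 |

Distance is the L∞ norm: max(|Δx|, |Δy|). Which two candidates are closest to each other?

A and C

Pairwise distances:
A–B: 40
A–C: 3
A–D: 62
A–E: 26
B–C: 37
B–D: 34
B–E: 21
C–D: 65
C–E: 29
D–E: 36
Closest pair: A–C at 3.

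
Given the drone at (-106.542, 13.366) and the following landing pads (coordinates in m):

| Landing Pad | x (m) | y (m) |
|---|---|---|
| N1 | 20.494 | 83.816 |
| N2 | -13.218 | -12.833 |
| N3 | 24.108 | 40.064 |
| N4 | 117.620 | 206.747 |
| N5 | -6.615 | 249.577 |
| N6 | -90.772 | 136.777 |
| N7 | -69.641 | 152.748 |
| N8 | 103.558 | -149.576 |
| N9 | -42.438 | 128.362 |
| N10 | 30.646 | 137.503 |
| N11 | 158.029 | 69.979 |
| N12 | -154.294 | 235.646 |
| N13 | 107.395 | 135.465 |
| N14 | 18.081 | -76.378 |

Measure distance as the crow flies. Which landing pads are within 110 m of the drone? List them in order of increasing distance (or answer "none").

Distances from (-106.542, 13.366):
N1: √((127.036)² + (70.450)²) = √(16138.14530 + 4963.20250) = 145.263 m
N2: √((93.324)² + (-26.199)²) = √(8709.36898 + 686.38760) = 96.932 m
N3: √((130.650)² + (26.698)²) = √(17069.42250 + 712.78320) = 133.350 m
N4: √((224.162)² + (193.381)²) = √(50248.60224 + 37396.21116) = 296.049 m
N5: √((99.927)² + (236.211)²) = √(9985.40533 + 55795.63652) = 256.478 m
N6: √((15.770)² + (123.411)²) = √(248.69290 + 15230.27492) = 124.415 m
N7: √((36.901)² + (139.382)²) = √(1361.68380 + 19427.34192) = 144.184 m
N8: √((210.100)² + (-162.942)²) = √(44142.01000 + 26550.09536) = 265.880 m
N9: √((64.104)² + (114.996)²) = √(4109.32282 + 13224.08002) = 131.656 m
N10: √((137.188)² + (124.137)²) = √(18820.54734 + 15409.99477) = 185.015 m
N11: √((264.571)² + (56.613)²) = √(69997.81404 + 3205.03177) = 270.560 m
N12: √((-47.752)² + (222.280)²) = √(2280.25350 + 49408.39840) = 227.351 m
N13: √((213.937)² + (122.099)²) = √(45769.03997 + 14908.16580) = 246.327 m
N14: √((124.623)² + (-89.744)²) = √(15530.89213 + 8053.98554) = 153.574 m
Threshold 110 m: N2 (96.932 m) is within range.

N2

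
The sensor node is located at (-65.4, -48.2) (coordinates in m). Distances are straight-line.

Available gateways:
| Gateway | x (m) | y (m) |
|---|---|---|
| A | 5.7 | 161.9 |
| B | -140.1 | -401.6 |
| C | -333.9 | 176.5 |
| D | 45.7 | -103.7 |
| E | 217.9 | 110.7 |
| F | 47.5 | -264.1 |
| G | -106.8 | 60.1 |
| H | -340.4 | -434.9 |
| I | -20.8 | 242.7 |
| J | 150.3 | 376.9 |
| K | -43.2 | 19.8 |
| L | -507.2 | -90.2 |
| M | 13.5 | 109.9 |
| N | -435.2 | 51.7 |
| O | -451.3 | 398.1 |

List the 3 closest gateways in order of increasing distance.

K, G, D

Distances from (-65.4, -48.2):
A: 221.8 m
B: 361.2 m
C: 350.1 m
D: 124.2 m
E: 324.8 m
F: 243.6 m
G: 115.9 m
H: 474.5 m
I: 294.3 m
J: 476.7 m
K: 71.5 m
L: 443.8 m
M: 176.7 m
N: 383.1 m
O: 590.0 m
Sorted: K (71.5 m) < G (115.9 m) < D (124.2 m) < M (176.7 m) < A (221.8 m) < …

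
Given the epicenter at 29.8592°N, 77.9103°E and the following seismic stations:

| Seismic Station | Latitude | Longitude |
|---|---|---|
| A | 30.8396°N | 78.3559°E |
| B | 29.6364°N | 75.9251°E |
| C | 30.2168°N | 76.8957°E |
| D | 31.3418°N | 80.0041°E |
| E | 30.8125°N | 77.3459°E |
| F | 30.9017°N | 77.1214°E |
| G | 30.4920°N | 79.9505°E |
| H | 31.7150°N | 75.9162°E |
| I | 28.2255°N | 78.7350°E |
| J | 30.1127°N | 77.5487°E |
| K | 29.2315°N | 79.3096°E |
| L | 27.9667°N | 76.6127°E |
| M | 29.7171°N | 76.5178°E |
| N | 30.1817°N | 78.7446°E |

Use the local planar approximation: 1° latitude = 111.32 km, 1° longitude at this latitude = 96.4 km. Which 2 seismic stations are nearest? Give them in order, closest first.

Distances from 29.8592°N, 77.9103°E:
A: 117.2874 km
B: 192.9738 km
C: 105.5982 km
D: 260.7288 km
E: 119.2560 km
F: 138.7496 km
G: 208.9101 km
H: 282.1902 km
I: 198.4811 km
J: 44.8491 km
K: 151.9164 km
L: 245.0109 km
M: 135.1658 km
N: 88.0755 km
Sorted: J (44.8491 km) < N (88.0755 km) < C (105.5982 km) < A (117.2874 km) < …

J, N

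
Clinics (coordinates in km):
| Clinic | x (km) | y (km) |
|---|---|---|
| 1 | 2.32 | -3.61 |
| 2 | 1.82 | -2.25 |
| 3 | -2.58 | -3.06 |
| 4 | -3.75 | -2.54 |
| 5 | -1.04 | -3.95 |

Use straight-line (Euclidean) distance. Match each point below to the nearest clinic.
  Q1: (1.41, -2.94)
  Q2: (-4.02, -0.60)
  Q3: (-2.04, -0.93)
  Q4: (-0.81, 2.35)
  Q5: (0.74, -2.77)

Q1 at (1.41, -2.94):
  1: 1.13 km
  2: 0.80 km
  3: 3.99 km
  4: 5.18 km
  5: 2.65 km
  → nearest: 2 (0.80 km)
Q2 at (-4.02, -0.60):
  1: 7.02 km
  2: 6.07 km
  3: 2.85 km
  4: 1.96 km
  5: 4.48 km
  → nearest: 4 (1.96 km)
Q3 at (-2.04, -0.93):
  1: 5.12 km
  2: 4.08 km
  3: 2.20 km
  4: 2.35 km
  5: 3.18 km
  → nearest: 3 (2.20 km)
Q4 at (-0.81, 2.35):
  1: 6.73 km
  2: 5.30 km
  3: 5.69 km
  4: 5.71 km
  5: 6.30 km
  → nearest: 2 (5.30 km)
Q5 at (0.74, -2.77):
  1: 1.79 km
  2: 1.20 km
  3: 3.33 km
  4: 4.50 km
  5: 2.14 km
  → nearest: 2 (1.20 km)

Q1→2; Q2→4; Q3→3; Q4→2; Q5→2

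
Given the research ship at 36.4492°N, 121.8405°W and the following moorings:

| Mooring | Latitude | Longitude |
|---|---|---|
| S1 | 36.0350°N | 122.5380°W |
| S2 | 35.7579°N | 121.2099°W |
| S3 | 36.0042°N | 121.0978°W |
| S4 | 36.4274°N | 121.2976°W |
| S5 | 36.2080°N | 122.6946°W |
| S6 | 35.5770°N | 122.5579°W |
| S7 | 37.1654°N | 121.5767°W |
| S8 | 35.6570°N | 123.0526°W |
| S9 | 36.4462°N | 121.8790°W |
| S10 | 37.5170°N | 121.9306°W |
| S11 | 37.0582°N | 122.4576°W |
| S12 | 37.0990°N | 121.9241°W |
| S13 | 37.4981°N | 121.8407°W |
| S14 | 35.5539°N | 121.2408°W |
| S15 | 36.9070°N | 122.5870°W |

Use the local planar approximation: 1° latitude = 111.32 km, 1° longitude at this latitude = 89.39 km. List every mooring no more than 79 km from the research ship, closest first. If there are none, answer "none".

S9, S4, S12, S1

Distances from 36.4492°N, 121.8405°W:
S1: 77.5466 km
S2: 95.3921 km
S3: 82.8347 km
S4: 48.5905 km
S5: 80.9318 km
S6: 116.3596 km
S7: 83.1416 km
S8: 139.7022 km
S9: 3.4577 km
S10: 119.1400 km
S11: 87.4009 km
S12: 72.7207 km
S13: 116.7635 km
S14: 113.1671 km
S15: 83.9643 km
Threshold 79 km: S9 (3.4577 km), S4 (48.5905 km), S12 (72.7207 km), S1 (77.5466 km) are within range.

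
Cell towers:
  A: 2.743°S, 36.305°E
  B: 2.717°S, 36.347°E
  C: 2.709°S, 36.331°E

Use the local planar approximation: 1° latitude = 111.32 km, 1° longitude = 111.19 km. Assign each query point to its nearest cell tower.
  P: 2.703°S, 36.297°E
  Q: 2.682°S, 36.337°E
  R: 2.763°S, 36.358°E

P at 2.703°S, 36.297°E:
  A: 4.541 km
  B: 5.774 km
  C: 3.839 km
  → nearest: C (3.839 km)
Q at 2.682°S, 36.337°E:
  A: 7.666 km
  B: 4.052 km
  C: 3.079 km
  → nearest: C (3.079 km)
R at 2.763°S, 36.358°E:
  A: 6.300 km
  B: 5.265 km
  C: 6.719 km
  → nearest: B (5.265 km)

P→C; Q→C; R→B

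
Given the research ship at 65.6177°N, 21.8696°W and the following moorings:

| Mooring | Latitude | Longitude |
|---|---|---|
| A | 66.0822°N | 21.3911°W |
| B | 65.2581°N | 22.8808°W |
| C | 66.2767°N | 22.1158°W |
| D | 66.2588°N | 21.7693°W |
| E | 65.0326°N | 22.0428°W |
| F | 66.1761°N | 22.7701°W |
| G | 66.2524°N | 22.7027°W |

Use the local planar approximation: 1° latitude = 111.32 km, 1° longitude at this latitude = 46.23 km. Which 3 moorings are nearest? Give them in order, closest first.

Distances from 65.6177°N, 21.8696°W:
A: √((0.4645·111.32)² + (0.4785·46.23)²) = √(2673.731742 + 489.341074) = 56.2412 km
B: √((-0.3596·111.32)² + (-1.0112·46.23)²) = √(1602.454701 + 2185.354561) = 61.5452 km
C: √((0.6590·111.32)² + (-0.2462·46.23)²) = √(5381.671994 + 129.545963) = 74.2376 km
D: √((0.6411·111.32)² + (0.1003·46.23)²) = √(5093.284658 + 21.500554) = 71.5177 km
E: √((-0.5851·111.32)² + (-0.1732·46.23)²) = √(4242.350937 + 64.112626) = 65.6237 km
F: √((0.5584·111.32)² + (-0.9005·46.23)²) = √(3864.000861 + 1733.066475) = 74.8136 km
G: √((0.6347·111.32)² + (-0.8331·46.23)²) = √(4992.101328 + 1483.344603) = 80.4702 km
Sorted: A (56.2412 km) < B (61.5452 km) < E (65.6237 km) < D (71.5177 km) < C (74.2376 km) < …

A, B, E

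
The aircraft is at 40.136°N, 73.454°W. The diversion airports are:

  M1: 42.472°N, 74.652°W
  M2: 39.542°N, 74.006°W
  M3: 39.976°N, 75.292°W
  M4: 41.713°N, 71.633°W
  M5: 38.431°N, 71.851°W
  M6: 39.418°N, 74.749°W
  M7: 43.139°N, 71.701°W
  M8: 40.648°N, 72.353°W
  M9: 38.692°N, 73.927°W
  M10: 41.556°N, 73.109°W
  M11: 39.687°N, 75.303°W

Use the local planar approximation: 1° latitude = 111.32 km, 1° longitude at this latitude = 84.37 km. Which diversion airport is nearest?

Distances from 40.136°N, 73.454°W:
M1: √((2.336·111.32)² + (-1.198·84.37)²) = √(67622.63229 + 10216.20818) = 278.996 km
M2: √((-0.594·111.32)² + (-0.552·84.37)²) = √(4372.39396 + 2168.97354) = 80.879 km
M3: √((-0.160·111.32)² + (-1.838·84.37)²) = √(317.23885 + 24047.34379) = 156.092 km
M4: √((1.577·111.32)² + (1.821·84.37)²) = √(30818.37831 + 23604.56437) = 233.287 km
M5: √((-1.705·111.32)² + (1.603·84.37)²) = √(36024.26776 + 18291.23978) = 233.057 km
M6: √((-0.718·111.32)² + (-1.295·84.37)²) = √(6388.44682 + 11937.56186) = 135.374 km
M7: √((3.003·111.32)² + (1.753·84.37)²) = √(111752.45169 + 21874.59044) = 365.550 km
M8: √((0.512·111.32)² + (1.101·84.37)²) = √(3248.52578 + 8628.80662) = 108.983 km
M9: √((-1.444·111.32)² + (-0.473·84.37)²) = √(25839.30224 + 1592.56945) = 165.626 km
M10: √((1.420·111.32)² + (0.345·84.37)²) = √(24987.51594 + 847.25529) = 160.732 km
M11: √((-0.449·111.32)² + (-1.849·84.37)²) = √(2498.26830 + 24336.04056) = 163.812 km
Minimum: M2 at 80.879 km.

M2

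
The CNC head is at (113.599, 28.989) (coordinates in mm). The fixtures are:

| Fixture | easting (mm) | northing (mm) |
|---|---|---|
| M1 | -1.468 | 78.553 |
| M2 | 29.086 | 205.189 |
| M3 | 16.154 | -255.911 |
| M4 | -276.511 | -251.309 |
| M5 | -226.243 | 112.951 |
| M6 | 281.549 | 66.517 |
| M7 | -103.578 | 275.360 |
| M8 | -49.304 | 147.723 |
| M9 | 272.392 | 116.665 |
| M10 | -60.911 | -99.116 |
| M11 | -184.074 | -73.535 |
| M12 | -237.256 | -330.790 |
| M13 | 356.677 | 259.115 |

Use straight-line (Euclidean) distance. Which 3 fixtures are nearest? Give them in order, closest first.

M1, M6, M9

Distances from (113.599, 28.989):
M1: 125.288 mm
M2: 195.420 mm
M3: 301.104 mm
M4: 480.367 mm
M5: 350.060 mm
M6: 172.092 mm
M7: 328.427 mm
M8: 201.582 mm
M9: 181.390 mm
M10: 216.482 mm
M11: 314.834 mm
M12: 502.534 mm
M13: 334.731 mm
Sorted: M1 (125.288 mm) < M6 (172.092 mm) < M9 (181.390 mm) < M2 (195.420 mm) < M8 (201.582 mm) < …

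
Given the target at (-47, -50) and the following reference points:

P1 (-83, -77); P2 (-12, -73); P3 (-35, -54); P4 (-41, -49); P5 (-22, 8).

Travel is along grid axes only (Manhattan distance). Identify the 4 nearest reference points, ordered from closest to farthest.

P4, P3, P2, P1

Distances from (-47, -50):
P1: |-36| + |-27| = 36 + 27 = 63
P2: |35| + |-23| = 35 + 23 = 58
P3: |12| + |-4| = 12 + 4 = 16
P4: |6| + |1| = 6 + 1 = 7
P5: |25| + |58| = 25 + 58 = 83
Sorted: P4 (7) < P3 (16) < P2 (58) < P1 (63) < P5 (83)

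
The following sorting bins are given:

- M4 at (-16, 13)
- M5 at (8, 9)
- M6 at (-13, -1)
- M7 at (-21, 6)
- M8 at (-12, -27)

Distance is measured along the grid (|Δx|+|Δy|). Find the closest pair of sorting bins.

Pairwise distances:
M4–M5: |24| + |-4| = 24 + 4 = 28
M4–M6: |3| + |-14| = 3 + 14 = 17
M4–M7: |-5| + |-7| = 5 + 7 = 12
M4–M8: |4| + |-40| = 4 + 40 = 44
M5–M6: |-21| + |-10| = 21 + 10 = 31
M5–M7: |-29| + |-3| = 29 + 3 = 32
M5–M8: |-20| + |-36| = 20 + 36 = 56
M6–M7: |-8| + |7| = 8 + 7 = 15
M6–M8: |1| + |-26| = 1 + 26 = 27
M7–M8: |9| + |-33| = 9 + 33 = 42
Closest pair: M4–M7 at 12.

M4 and M7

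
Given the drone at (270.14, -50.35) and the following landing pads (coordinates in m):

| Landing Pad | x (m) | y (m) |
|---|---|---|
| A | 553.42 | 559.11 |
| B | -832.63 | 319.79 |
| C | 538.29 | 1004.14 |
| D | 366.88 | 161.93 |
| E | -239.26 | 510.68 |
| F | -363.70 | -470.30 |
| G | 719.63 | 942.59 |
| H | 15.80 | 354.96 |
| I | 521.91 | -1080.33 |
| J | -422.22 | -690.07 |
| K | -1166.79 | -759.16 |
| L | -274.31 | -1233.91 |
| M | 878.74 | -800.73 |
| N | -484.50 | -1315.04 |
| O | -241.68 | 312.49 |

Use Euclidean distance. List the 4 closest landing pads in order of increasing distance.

Distances from (270.14, -50.35):
A: 672.08 m
B: 1163.23 m
C: 1088.05 m
D: 233.28 m
E: 757.79 m
F: 760.34 m
G: 1089.94 m
H: 478.50 m
I: 1060.31 m
J: 942.66 m
K: 1602.24 m
L: 1302.78 m
M: 966.16 m
N: 1472.73 m
O: 627.39 m
Sorted: D (233.28 m) < H (478.50 m) < O (627.39 m) < A (672.08 m) < E (757.79 m) < F (760.34 m) < …

D, H, O, A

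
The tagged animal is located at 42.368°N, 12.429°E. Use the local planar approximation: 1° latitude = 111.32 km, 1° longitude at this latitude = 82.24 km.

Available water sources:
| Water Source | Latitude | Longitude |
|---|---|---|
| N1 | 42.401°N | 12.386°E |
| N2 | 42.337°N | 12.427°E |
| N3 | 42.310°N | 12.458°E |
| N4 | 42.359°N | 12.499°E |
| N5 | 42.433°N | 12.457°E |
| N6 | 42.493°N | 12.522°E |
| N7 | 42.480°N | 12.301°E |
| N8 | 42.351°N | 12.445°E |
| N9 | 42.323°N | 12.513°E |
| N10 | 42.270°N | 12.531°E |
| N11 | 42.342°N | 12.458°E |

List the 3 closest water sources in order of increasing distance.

Distances from 42.368°N, 12.429°E:
N1: 5.099 km
N2: 3.455 km
N3: 6.883 km
N4: 5.843 km
N5: 7.593 km
N6: 15.878 km
N7: 16.317 km
N8: 2.305 km
N9: 8.533 km
N10: 13.762 km
N11: 3.750 km
Sorted: N8 (2.305 km) < N2 (3.455 km) < N11 (3.750 km) < N1 (5.099 km) < N4 (5.843 km) < …

N8, N2, N11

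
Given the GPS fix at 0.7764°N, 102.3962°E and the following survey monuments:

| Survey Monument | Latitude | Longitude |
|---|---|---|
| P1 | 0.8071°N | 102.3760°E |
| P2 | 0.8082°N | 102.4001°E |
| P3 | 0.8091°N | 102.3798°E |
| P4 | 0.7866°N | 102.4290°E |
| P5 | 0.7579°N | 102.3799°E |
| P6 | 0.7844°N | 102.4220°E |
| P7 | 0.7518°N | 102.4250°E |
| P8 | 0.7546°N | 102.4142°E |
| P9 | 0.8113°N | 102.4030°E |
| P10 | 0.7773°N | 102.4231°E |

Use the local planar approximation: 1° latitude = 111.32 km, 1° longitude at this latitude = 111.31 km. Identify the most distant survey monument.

Distances from 0.7764°N, 102.3962°E:
P1: 4.0908 km
P2: 3.5665 km
P3: 4.0722 km
P4: 3.8235 km
P5: 2.7446 km
P6: 3.0067 km
P7: 4.2162 km
P8: 3.1470 km
P9: 3.9581 km
P10: 2.9959 km
Maximum: P7 at 4.2162 km.

P7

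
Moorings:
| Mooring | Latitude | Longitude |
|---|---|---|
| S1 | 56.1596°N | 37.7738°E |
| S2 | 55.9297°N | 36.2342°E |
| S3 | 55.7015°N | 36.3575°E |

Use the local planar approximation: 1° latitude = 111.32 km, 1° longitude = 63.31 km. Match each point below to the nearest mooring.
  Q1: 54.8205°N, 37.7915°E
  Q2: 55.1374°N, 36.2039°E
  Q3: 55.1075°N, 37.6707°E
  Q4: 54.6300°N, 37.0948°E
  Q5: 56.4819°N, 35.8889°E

Q1→S3; Q2→S3; Q3→S3; Q4→S3; Q5→S2

Q1 at 54.8205°N, 37.7915°E:
  S1: 149.0728 km
  S2: 158.0091 km
  S3: 133.6432 km
  → nearest: S3 (133.6432 km)
Q2 at 55.1374°N, 36.2039°E:
  S1: 151.0858 km
  S2: 88.2197 km
  S3: 63.5441 km
  → nearest: S3 (63.5441 km)
Q3 at 55.1075°N, 37.6707°E:
  S1: 117.3015 km
  S2: 129.0279 km
  S3: 106.2282 km
  → nearest: S3 (106.2282 km)
Q4 at 54.6300°N, 37.0948°E:
  S1: 175.6176 km
  S2: 154.6015 km
  S3: 128.0877 km
  → nearest: S3 (128.0877 km)
Q5 at 56.4819°N, 35.8889°E:
  S1: 124.6099 km
  S2: 65.2424 km
  S3: 91.8000 km
  → nearest: S2 (65.2424 km)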